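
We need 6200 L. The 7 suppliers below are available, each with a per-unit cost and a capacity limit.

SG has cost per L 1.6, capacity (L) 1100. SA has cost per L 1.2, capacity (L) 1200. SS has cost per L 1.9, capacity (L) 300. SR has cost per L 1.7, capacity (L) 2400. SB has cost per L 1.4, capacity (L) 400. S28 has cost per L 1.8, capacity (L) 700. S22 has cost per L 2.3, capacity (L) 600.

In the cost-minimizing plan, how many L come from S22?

100

Fill from the cheapest supplier first.
SA at 1.2: take all 1200 L → 5000 still needed.
Take 400 from SB at 1.4 → need 4600 more.
SG at 1.6: take all 1100 L → 3500 still needed.
Take 2400 from SR at 1.7 → need 1100 more.
S28 at 1.8: take all 700 L → 400 still needed.
SS (1.9): use full 300 → 100 L to go.
S22 (2.3): take the remaining 100 → done.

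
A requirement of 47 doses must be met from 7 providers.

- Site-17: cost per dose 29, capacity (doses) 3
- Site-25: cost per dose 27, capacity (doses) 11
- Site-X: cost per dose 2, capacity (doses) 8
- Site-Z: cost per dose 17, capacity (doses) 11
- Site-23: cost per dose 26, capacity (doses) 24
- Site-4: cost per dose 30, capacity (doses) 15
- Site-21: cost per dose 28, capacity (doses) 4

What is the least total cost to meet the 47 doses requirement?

935

Use providers in increasing cost order.
Site-X (2): use full 8 — 39 doses to go.
Site-Z (17): use full 11 — 28 doses to go.
Site-23 (26): use full 24 — 4 doses to go.
Take 4 from Site-25 at 27 to finish.
Site-21, Site-17, Site-4: unused.
Cost = 8×2 + 11×17 + 24×26 + 4×27 = 935.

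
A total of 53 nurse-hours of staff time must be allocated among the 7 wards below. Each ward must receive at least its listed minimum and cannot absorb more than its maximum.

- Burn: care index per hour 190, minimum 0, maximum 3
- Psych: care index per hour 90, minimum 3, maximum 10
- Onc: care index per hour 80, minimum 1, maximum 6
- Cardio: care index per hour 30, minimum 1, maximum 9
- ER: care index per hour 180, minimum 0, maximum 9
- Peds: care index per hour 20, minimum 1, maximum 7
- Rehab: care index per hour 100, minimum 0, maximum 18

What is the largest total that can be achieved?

Meeting every minimum uses 0+3+1+1+0+1+0 = 6 nurse-hours, leaving 47.
Order the wards by care index per hour: Burn 190 > ER 180 > Rehab 100 > Psych 90 > Onc 80 > Cardio 30 > Peds 20.
Give Burn 3 more to hit its cap of 3 → 44 left.
ER: +9 to 9 (cap) → 35 left.
Rehab takes 18 more to reach its cap of 18 → 17 left.
Give Psych 7 more to hit its cap of 10 → 10 left.
Onc takes 5 more to reach its cap of 6 → 5 left.
Cardio has room for 8 more but only 5 remain, so it gets 6.
Total = 190×3 + 90×10 + 80×6 + 30×6 + 180×9 + 20×1 + 100×18 = 5570.

5570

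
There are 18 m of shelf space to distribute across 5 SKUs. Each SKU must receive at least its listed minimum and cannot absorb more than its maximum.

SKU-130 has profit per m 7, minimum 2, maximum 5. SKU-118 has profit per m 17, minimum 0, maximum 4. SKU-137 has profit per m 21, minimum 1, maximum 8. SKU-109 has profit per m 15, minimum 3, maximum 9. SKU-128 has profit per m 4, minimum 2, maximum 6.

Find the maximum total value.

Meeting every minimum uses 2+0+1+3+2 = 8 m, leaving 10.
Order the SKUs by profit per m: SKU-137 21 > SKU-118 17 > SKU-109 15 > SKU-130 7 > SKU-128 4.
SKU-137: +7 to 8 (cap) ; 3 left.
SKU-118: +3 (room for 4) → 3. Pool exhausted.
Total = 7×2 + 17×3 + 21×8 + 15×3 + 4×2 = 286.

286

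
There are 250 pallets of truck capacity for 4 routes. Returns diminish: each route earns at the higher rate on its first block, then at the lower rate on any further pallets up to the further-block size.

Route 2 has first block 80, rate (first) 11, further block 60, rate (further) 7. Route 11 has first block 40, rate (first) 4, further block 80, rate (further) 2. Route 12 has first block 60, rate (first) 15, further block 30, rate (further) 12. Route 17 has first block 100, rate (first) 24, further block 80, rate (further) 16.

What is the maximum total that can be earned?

4700

Treat each block as its own option and order by rate: Route 17/first 24 > Route 17/second 16 > Route 12/first 15 > Route 12/second 12 > Route 2/first 11 > Route 2/second 7 > Route 11/first 4 > Route 11/second 2.
Route 17/first (24): +100 → 150 left.
Route 17/second (16): +80 → 70 left.
Route 12/first (15): +60 → 10 left.
Route 12/second: +10 of 30 at 12; pool empty.
Total = 24×100 + 16×80 + 15×60 + 12×10 = 4700.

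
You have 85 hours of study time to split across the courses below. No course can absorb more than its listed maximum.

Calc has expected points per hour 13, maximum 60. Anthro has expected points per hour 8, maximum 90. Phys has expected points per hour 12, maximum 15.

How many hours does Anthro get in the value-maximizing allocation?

Highest expected points per hour first: Calc 13 > Phys 12 > Anthro 8.
Calc takes 60 to reach its cap of 60 → 25 left.
Phys: +15 to 15 (cap) → 10 left.
Only 10 left; Anthro takes them to reach 10.

10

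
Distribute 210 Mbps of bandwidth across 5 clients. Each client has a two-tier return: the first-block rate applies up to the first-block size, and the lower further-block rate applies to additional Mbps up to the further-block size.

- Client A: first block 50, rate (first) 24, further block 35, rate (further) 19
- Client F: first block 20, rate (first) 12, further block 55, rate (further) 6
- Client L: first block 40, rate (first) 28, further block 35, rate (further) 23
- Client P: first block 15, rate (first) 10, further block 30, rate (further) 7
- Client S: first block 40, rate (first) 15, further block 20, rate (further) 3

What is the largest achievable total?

Order all 10 blocks by rate: Client L/first 28 > Client A/first 24 > Client L/second 23 > Client A/second 19 > Client S/first 15 > Client F/first 12 > Client P/first 10 > Client P/second 7 > Client F/second 6 > Client S/second 3.
Client L/first (28): +40 — 170 left.
Fill Client A first block (50 at 24) — 120 left.
Fill Client L second block (35 at 23) — 85 left.
Client A/second (19): +35 — 50 left.
Client S first at 15: fill all 40 — 10 left.
Client F first at 12: only 10 left, fill 10.
Total = 28×40 + 24×50 + 23×35 + 19×35 + 15×40 + 12×10 = 4510.

4510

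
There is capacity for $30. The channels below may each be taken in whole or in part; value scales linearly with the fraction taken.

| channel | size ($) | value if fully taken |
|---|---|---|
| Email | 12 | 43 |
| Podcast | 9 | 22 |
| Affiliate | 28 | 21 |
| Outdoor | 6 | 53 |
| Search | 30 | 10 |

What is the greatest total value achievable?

120.25

Rank by value-to-size ratio: Outdoor 53/6≈8.83, Email 43/12≈3.58, Podcast 22/9≈2.44, Affiliate 21/28≈0.75, Search 10/30≈0.333.
Outdoor: take in full, 6 $ for value 53 ; 24 left.
Take all of Email (12 $, value 43) ; 12 $ left.
All 9 $ of Podcast fit (value 22) ; 3 remain.
Fill the last 3 $ with part of Affiliate: 3/28 of it earns 2.25.
Total value = 120.25.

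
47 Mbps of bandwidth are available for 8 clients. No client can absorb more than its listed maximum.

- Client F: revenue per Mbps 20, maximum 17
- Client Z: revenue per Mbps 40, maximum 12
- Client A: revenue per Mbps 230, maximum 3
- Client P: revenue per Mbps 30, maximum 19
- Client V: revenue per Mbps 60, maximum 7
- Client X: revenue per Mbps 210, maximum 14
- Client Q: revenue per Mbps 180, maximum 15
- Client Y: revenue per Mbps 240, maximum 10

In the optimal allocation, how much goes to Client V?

Order the clients by revenue per Mbps: Client Y 240 > Client A 230 > Client X 210 > Client Q 180 > Client V 60 > Client Z 40 > Client P 30 > Client F 20.
Client Y takes 10 to reach its cap of 10 ; 37 left.
Client A takes 3 to reach its cap of 3 ; 34 left.
Client X takes 14 to reach its cap of 14 ; 20 left.
Client Q takes 15 to reach its cap of 15 ; 5 left.
Only 5 left; Client V takes them to reach 5.

5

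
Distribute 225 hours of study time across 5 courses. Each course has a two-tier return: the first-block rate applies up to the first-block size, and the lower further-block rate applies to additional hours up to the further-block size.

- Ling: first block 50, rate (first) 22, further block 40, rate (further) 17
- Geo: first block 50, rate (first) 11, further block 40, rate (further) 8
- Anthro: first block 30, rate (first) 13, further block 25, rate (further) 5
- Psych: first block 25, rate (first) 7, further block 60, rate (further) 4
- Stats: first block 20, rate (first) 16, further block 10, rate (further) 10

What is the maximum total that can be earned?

3340

Order all 10 blocks by rate: Ling/tier1 22 > Ling/tier2 17 > Stats/tier1 16 > Anthro/tier1 13 > Geo/tier1 11 > Stats/tier2 10 > Geo/tier2 8 > Psych/tier1 7 > Anthro/tier2 5 > Psych/tier2 4.
Ling tier1 at 22: fill all 50 — 175 left.
Fill Ling tier2 block (40 at 17) — 135 left.
Fill Stats tier1 block (20 at 16) — 115 left.
Fill Anthro tier1 block (30 at 13) — 85 left.
Geo tier1 at 11: fill all 50 — 35 left.
Stats tier2 at 10: fill all 10 — 25 left.
Geo/tier2: +25 of 40 at 8; pool empty.
Total = 22×50 + 17×40 + 16×20 + 13×30 + 11×50 + 10×10 + 8×25 = 3340.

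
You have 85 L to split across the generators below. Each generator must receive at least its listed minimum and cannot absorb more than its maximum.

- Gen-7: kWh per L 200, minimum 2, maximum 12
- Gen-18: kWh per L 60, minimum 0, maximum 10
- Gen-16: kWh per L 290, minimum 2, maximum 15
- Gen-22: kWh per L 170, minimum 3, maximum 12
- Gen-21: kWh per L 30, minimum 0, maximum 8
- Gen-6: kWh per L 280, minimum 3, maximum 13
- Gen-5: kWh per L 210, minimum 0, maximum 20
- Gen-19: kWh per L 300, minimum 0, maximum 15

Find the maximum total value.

20790

Meeting every minimum uses 2+0+2+3+0+3+0+0 = 10 L, leaving 75.
Highest kWh per L first: Gen-19 300 > Gen-16 290 > Gen-6 280 > Gen-5 210 > Gen-7 200 > Gen-22 170 > Gen-18 60 > Gen-21 30.
Gen-19: +15 to 15 (cap) → 60 left.
Give Gen-16 13 more to hit its cap of 15 → 47 left.
Give Gen-6 10 more to hit its cap of 13 → 37 left.
Gen-5 takes 20 more to reach its cap of 20 → 17 left.
Gen-7: +10 to 12 (cap) → 7 left.
Gen-22: +7 (room for 9) → 10. Pool exhausted.
Total = 200×12 + 290×15 + 170×10 + 280×13 + 210×20 + 300×15 = 20790.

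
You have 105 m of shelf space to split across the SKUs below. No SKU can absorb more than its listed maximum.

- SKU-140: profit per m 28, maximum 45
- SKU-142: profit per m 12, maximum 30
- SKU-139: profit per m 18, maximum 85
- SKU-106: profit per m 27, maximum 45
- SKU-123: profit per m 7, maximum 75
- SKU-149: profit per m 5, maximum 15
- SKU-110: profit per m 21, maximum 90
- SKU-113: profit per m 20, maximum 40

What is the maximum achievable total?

2790

Highest profit per m first: SKU-140 28 > SKU-106 27 > SKU-110 21 > SKU-113 20 > SKU-139 18 > SKU-142 12 > SKU-123 7 > SKU-149 5.
SKU-140: +45 to 45 (cap) ; 60 left.
SKU-106: +45 to 45 (cap) ; 15 left.
SKU-110 has room for 90 but only 15 remain, so it gets 15.
Total = 28×45 + 27×45 + 21×15 = 2790.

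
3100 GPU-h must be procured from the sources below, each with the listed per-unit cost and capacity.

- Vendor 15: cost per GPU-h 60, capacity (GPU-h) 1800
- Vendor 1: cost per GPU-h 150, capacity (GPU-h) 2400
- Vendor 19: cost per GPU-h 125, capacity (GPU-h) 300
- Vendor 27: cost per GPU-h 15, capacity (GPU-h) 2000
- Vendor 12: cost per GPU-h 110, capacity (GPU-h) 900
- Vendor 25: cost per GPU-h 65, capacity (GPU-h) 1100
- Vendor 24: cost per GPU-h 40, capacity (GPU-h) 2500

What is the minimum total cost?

Cheapest first:
Vendor 27 (15): use full 2000 ; 1100 GPU-h to go.
Take 1100 from Vendor 24 at 40 to finish.
Vendor 15, Vendor 25, Vendor 12, Vendor 19, Vendor 1: unused.
Cost = 2000×15 + 1100×40 = 74000.

74000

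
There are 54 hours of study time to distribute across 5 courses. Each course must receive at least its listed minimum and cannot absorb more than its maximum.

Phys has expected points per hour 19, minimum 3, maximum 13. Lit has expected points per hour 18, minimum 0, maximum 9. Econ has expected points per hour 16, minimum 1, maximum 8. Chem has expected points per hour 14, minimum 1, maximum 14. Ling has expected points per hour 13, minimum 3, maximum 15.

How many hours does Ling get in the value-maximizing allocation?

Meeting every minimum uses 3+0+1+1+3 = 8 hours, leaving 46.
Rank by expected points per hour: Phys 19 > Lit 18 > Econ 16 > Chem 14 > Ling 13.
Phys: +10 to 13 (cap) — 36 left.
Lit takes 9 more to reach its cap of 9 — 27 left.
Give Econ 7 more to hit its cap of 8 — 20 left.
Give Chem 13 more to hit its cap of 14 — 7 left.
Ling has room for 12 more but only 7 remain, so it gets 10.

10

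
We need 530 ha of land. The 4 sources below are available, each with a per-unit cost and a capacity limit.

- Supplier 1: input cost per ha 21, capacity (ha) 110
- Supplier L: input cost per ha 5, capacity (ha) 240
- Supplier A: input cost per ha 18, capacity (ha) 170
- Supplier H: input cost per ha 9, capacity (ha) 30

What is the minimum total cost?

6420

Fill from the cheapest source first.
Supplier L at 5: take all 240 ha → 290 still needed.
Supplier H at 9: take all 30 ha → 260 still needed.
Supplier A (18): use full 170 → 90 ha to go.
Supplier 1 (21): take the remaining 90 → done.
Cost = 240×5 + 30×9 + 170×18 + 90×21 = 6420.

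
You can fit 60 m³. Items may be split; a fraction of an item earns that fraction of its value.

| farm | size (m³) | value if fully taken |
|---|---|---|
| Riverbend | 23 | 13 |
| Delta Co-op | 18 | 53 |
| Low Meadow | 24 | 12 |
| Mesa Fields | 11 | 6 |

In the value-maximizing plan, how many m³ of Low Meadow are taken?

8

Best value per unit of size first: Delta Co-op 53/18≈2.94, Riverbend 13/23≈0.565, Mesa Fields 6/11≈0.545, Low Meadow 12/24≈0.5.
Take all of Delta Co-op (18 m³, value 53) ; 42 m³ left.
Riverbend: take in full, 23 m³ for value 13 ; 19 left.
All 11 m³ of Mesa Fields fit (value 6) ; 8 remain.
Fill the last 8 m³ with part of Low Meadow: 8/24 of it earns 4.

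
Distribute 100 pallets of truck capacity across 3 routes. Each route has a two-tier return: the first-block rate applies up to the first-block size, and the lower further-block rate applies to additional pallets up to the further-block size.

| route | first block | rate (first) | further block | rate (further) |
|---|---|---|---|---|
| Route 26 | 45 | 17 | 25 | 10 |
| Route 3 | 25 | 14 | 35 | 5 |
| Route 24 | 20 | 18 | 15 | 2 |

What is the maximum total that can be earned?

1575

Rank every tier by rate: Route 24/first 18 > Route 26/first 17 > Route 3/first 14 > Route 26/second 10 > Route 3/second 5 > Route 24/second 2.
Route 24/first (18): +20 → 80 left.
Route 26/first (17): +45 → 35 left.
Fill Route 3 first block (25 at 14) → 10 left.
10 remain; put them into Route 26 second at 10.
Total = 18×20 + 17×45 + 14×25 + 10×10 = 1575.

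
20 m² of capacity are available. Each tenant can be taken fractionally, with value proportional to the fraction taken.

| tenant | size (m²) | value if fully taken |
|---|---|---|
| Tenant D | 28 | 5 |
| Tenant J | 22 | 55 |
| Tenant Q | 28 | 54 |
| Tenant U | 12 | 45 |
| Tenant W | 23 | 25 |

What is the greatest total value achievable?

65

Sort by value density: Tenant U 45/12≈3.75, Tenant J 55/22≈2.5, Tenant Q 54/28≈1.93, Tenant W 25/23≈1.09, Tenant D 5/28≈0.179.
Tenant U: take in full, 12 m² for value 45 ; 8 left.
Fill the last 8 m² with part of Tenant J: 8/22 of it earns 20.
Total value = 65.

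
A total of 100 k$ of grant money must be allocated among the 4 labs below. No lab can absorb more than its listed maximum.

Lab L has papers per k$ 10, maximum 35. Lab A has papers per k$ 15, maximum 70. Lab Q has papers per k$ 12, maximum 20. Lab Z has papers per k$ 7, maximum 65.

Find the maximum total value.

1390

Rank by papers per k$: Lab A 15 > Lab Q 12 > Lab L 10 > Lab Z 7.
Lab A: +70 to 70 (cap) → 30 left.
Lab Q: +20 to 20 (cap) → 10 left.
Only 10 left; Lab L takes them to reach 10.
Total = 10×10 + 15×70 + 12×20 = 1390.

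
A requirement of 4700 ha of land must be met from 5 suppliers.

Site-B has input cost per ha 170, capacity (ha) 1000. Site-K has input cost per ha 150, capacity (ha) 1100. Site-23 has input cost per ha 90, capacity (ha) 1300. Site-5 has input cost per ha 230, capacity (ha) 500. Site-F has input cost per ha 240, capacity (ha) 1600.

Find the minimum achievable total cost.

Cheapest first:
Site-23 (90): use full 1300 → 3400 ha to go.
Site-K (150): use full 1100 → 2300 ha to go.
Site-B at 170: take all 1000 ha → 1300 still needed.
Site-5 at 230: take all 500 ha → 800 still needed.
Take 800 from Site-F at 240 to finish.
Cost = 1300×90 + 1100×150 + 1000×170 + 500×230 + 800×240 = 759000.

759000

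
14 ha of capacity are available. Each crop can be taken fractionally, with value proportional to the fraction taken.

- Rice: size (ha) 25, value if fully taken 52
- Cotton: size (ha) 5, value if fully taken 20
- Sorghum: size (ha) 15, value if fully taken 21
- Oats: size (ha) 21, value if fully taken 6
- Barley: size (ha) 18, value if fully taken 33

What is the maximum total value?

38.72

Sort by value density: Cotton 20/5≈4, Rice 52/25≈2.08, Barley 33/18≈1.83, Sorghum 21/15≈1.4, Oats 6/21≈0.286.
Cotton: take in full, 5 ha for value 20 → 9 left.
Fill the last 9 ha with part of Rice: 9/25 of it earns 18.72.
Total value = 38.72.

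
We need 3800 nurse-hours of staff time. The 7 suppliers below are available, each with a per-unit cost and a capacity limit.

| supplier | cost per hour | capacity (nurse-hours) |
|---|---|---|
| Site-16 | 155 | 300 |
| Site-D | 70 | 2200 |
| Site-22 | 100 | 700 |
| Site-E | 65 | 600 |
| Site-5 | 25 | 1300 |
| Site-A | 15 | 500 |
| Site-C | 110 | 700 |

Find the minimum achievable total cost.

177000

Fill from the cheapest supplier first.
Site-A at 15: take all 500 nurse-hours ; 3300 still needed.
Take 1300 from Site-5 at 25 ; need 2000 more.
Site-E at 65: take all 600 nurse-hours ; 1400 still needed.
Site-D at 70: take 1400 of its 2200 ; requirement met.
Site-22, Site-C, Site-16: unused.
Cost = 500×15 + 1300×25 + 600×65 + 1400×70 = 177000.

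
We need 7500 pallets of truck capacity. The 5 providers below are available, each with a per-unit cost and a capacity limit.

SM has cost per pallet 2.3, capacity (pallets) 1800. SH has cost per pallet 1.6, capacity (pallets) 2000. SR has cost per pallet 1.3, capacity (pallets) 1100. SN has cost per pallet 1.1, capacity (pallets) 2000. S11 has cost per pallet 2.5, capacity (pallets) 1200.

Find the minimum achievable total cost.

12470

Fill from the cheapest provider first.
Take 2000 from SN at 1.1 ; need 5500 more.
Take 1100 from SR at 1.3 ; need 4400 more.
SH at 1.6: take all 2000 pallets ; 2400 still needed.
SM (2.3): use full 1800 ; 600 pallets to go.
S11 at 2.5: take 600 of its 1200 ; requirement met.
Cost = 2000×1.1 + 1100×1.3 + 2000×1.6 + 1800×2.3 + 600×2.5 = 12470.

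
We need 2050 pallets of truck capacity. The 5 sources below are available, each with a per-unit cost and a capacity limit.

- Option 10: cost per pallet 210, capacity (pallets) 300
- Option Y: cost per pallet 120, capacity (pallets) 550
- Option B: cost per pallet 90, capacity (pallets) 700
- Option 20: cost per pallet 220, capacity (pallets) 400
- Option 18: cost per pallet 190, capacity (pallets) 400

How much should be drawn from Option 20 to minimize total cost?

100

Use sources in increasing cost order.
Option B at 90: take all 700 pallets → 1350 still needed.
Option Y (120): use full 550 → 800 pallets to go.
Option 18 at 190: take all 400 pallets → 400 still needed.
Take 300 from Option 10 at 210 → need 100 more.
Option 20 at 220: take 100 of its 400 → requirement met.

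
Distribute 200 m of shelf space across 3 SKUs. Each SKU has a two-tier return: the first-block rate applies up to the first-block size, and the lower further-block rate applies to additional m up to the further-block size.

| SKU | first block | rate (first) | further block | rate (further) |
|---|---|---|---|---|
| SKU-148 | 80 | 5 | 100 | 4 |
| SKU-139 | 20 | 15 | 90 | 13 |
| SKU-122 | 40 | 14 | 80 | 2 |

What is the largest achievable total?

Rank every tier by rate: SKU-139/T1 15 > SKU-122/T1 14 > SKU-139/T2 13 > SKU-148/T1 5 > SKU-148/T2 4 > SKU-122/T2 2.
Fill SKU-139 T1 block (20 at 15) — 180 left.
SKU-122 T1 at 14: fill all 40 — 140 left.
SKU-139 T2 at 13: fill all 90 — 50 left.
50 remain; put them into SKU-148 T1 at 5.
Total = 15×20 + 14×40 + 13×90 + 5×50 = 2280.

2280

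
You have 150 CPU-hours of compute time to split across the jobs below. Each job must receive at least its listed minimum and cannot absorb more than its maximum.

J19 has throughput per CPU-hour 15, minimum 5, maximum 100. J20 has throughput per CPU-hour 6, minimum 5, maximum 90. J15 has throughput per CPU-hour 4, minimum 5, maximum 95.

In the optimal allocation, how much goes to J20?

45

Meeting every minimum uses 5+5+5 = 15 CPU-hours, leaving 135.
Order the jobs by throughput per CPU-hour: J19 15 > J20 6 > J15 4.
J19: +95 to 100 (cap) — 40 left.
J20 has room for 85 more but only 40 remain, so it gets 45.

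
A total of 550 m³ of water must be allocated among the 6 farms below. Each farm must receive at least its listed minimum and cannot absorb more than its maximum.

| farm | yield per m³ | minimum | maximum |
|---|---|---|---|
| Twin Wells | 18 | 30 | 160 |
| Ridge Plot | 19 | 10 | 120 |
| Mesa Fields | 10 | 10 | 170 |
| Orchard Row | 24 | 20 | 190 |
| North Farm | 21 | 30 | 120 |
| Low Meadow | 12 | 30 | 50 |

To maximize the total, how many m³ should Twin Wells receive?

Meeting every minimum uses 30+10+10+20+30+30 = 130 m³, leaving 420.
Rank by yield per m³: Orchard Row 24 > North Farm 21 > Ridge Plot 19 > Twin Wells 18 > Low Meadow 12 > Mesa Fields 10.
Orchard Row: +170 to 190 (cap) → 250 left.
North Farm: +90 to 120 (cap) → 160 left.
Ridge Plot: +110 to 120 (cap) → 50 left.
Twin Wells has room for 130 more but only 50 remain, so it gets 80.

80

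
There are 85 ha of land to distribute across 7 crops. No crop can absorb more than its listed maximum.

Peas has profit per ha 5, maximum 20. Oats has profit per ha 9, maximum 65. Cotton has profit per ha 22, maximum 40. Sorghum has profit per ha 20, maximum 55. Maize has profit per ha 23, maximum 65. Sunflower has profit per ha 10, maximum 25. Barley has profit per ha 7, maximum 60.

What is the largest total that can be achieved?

1935

Highest profit per ha first: Maize 23 > Cotton 22 > Sorghum 20 > Sunflower 10 > Oats 9 > Barley 7 > Peas 5.
Maize: +65 to 65 (cap) — 20 left.
Cotton: +20 (room for 40) → 20. Pool exhausted.
Total = 22×20 + 23×65 = 1935.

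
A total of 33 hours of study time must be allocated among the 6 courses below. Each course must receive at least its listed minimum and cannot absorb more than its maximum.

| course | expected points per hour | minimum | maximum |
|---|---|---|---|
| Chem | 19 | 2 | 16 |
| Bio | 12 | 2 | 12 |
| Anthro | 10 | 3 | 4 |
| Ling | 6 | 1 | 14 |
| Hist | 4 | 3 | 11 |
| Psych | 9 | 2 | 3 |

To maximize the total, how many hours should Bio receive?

Meeting every minimum uses 2+2+3+1+3+2 = 13 hours, leaving 20.
Order the courses by expected points per hour: Chem 19 > Bio 12 > Anthro 10 > Psych 9 > Ling 6 > Hist 4.
Give Chem 14 more to hit its cap of 16 → 6 left.
Bio: +6 (room for 10) → 8. Pool exhausted.

8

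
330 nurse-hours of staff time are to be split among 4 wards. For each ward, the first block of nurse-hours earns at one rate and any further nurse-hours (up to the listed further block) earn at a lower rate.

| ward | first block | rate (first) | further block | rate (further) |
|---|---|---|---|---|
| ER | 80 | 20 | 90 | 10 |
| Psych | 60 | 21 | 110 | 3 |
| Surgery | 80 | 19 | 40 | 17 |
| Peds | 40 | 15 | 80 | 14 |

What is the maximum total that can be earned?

6080

Rank every tier by rate: Psych/T1 21 > ER/T1 20 > Surgery/T1 19 > Surgery/T2 17 > Peds/T1 15 > Peds/T2 14 > ER/T2 10 > Psych/T2 3.
Fill Psych T1 block (60 at 21) ; 270 left.
Fill ER T1 block (80 at 20) ; 190 left.
Fill Surgery T1 block (80 at 19) ; 110 left.
Fill Surgery T2 block (40 at 17) ; 70 left.
Peds T1 at 15: fill all 40 ; 30 left.
Peds T2 at 14: only 30 left, fill 30.
Total = 21×60 + 20×80 + 19×80 + 17×40 + 15×40 + 14×30 = 6080.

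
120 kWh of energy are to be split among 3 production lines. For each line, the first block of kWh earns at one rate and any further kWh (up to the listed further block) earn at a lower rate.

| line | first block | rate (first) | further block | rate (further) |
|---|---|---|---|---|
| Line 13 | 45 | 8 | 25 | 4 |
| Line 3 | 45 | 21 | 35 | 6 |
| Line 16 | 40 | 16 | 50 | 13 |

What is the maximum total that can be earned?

2040

Treat each block as its own option and order by rate: Line 3/tier1 21 > Line 16/tier1 16 > Line 16/tier2 13 > Line 13/tier1 8 > Line 3/tier2 6 > Line 13/tier2 4.
Line 3/tier1 (21): +45 ; 75 left.
Line 16/tier1 (16): +40 ; 35 left.
Line 16/tier2: +35 of 50 at 13; pool empty.
Total = 21×45 + 16×40 + 13×35 = 2040.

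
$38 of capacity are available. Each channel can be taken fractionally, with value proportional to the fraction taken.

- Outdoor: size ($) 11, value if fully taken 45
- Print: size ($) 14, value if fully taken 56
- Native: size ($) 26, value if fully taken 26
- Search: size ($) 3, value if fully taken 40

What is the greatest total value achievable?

151

Sort by value density: Search 40/3≈13.3, Outdoor 45/11≈4.09, Print 56/14≈4, Native 26/26≈1.
Search: take in full, 3 $ for value 40 ; 35 left.
Take all of Outdoor (11 $, value 45) ; 24 $ left.
Take all of Print (14 $, value 56) ; 10 $ left.
Fill the last 10 $ with part of Native: 10/26 of it earns 10.
Total value = 151.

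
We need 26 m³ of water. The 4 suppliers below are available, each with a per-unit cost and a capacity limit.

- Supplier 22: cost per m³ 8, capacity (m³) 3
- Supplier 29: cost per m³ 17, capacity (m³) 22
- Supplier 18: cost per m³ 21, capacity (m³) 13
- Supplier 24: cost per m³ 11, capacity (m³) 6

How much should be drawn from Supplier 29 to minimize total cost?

Fill from the cheapest supplier first.
Supplier 22 at 8: take all 3 m³ ; 23 still needed.
Supplier 24 at 11: take all 6 m³ ; 17 still needed.
Supplier 29 at 17: take 17 of its 22 ; requirement met.
Supplier 18: unused.

17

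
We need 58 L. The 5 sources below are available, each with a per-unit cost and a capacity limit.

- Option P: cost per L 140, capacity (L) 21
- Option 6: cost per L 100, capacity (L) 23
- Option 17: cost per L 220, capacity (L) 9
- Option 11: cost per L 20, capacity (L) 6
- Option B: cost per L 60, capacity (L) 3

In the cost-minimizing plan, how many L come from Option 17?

Fill from the cheapest source first.
Option 11 (20): use full 6 ; 52 L to go.
Option B (60): use full 3 ; 49 L to go.
Option 6 (100): use full 23 ; 26 L to go.
Option P at 140: take all 21 L ; 5 still needed.
Option 17 (220): take the remaining 5 ; done.

5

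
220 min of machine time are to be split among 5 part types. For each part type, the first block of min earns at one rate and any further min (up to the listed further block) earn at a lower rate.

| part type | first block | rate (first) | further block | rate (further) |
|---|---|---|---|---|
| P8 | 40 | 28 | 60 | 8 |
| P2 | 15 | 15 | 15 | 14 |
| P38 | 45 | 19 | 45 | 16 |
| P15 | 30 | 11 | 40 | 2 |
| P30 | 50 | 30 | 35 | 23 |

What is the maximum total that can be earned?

5075

Order all 10 blocks by rate: P30/tier1 30 > P8/tier1 28 > P30/tier2 23 > P38/tier1 19 > P38/tier2 16 > P2/tier1 15 > P2/tier2 14 > P15/tier1 11 > P8/tier2 8 > P15/tier2 2.
Fill P30 tier1 block (50 at 30) ; 170 left.
P8 tier1 at 28: fill all 40 ; 130 left.
Fill P30 tier2 block (35 at 23) ; 95 left.
P38 tier1 at 19: fill all 45 ; 50 left.
P38 tier2 at 16: fill all 45 ; 5 left.
P2/tier1: +5 of 15 at 15; pool empty.
Total = 30×50 + 28×40 + 23×35 + 19×45 + 16×45 + 15×5 = 5075.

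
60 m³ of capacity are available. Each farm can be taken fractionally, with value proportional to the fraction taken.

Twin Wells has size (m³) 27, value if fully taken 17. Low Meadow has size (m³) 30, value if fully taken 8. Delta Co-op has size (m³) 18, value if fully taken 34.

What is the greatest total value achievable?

Rank by value-to-size ratio: Delta Co-op 34/18≈1.89, Twin Wells 17/27≈0.63, Low Meadow 8/30≈0.267.
All 18 m³ of Delta Co-op fit (value 34) — 42 remain.
All 27 m³ of Twin Wells fit (value 17) — 15 remain.
Fill the last 15 m³ with part of Low Meadow: 15/30 of it earns 4.
Total value = 55.

55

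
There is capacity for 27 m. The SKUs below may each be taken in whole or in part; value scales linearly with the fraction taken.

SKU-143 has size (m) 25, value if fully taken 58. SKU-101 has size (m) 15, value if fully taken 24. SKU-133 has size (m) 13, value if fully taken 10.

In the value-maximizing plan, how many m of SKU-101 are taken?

Best value per unit of size first: SKU-143 58/25≈2.32, SKU-101 24/15≈1.6, SKU-133 10/13≈0.769.
SKU-143: take in full, 25 m for value 58 ; 2 left.
2 m left: a 2/15 share of SKU-101 gives 24×2/15 = 3.2.

2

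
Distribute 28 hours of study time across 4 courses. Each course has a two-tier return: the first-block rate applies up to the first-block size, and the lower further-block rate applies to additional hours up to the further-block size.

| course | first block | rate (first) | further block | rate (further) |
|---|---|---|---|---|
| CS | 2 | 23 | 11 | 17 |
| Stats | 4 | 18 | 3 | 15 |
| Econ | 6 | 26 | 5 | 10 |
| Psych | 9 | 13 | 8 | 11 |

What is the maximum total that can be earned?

Treat each block as its own option and order by rate: Econ/T1 26 > CS/T1 23 > Stats/T1 18 > CS/T2 17 > Stats/T2 15 > Psych/T1 13 > Psych/T2 11 > Econ/T2 10.
Fill Econ T1 block (6 at 26) — 22 left.
CS/T1 (23): +2 — 20 left.
Fill Stats T1 block (4 at 18) — 16 left.
CS T2 at 17: fill all 11 — 5 left.
Stats T2 at 15: fill all 3 — 2 left.
Psych T1 at 13: only 2 left, fill 2.
Total = 26×6 + 23×2 + 18×4 + 17×11 + 15×3 + 13×2 = 532.

532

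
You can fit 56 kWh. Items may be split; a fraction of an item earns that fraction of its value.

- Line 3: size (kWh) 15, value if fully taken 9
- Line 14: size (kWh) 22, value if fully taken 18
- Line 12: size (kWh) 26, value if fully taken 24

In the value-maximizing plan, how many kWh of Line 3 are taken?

Rank by value-to-size ratio: Line 12 24/26≈0.923, Line 14 18/22≈0.818, Line 3 9/15≈0.6.
All 26 kWh of Line 12 fit (value 24) ; 30 remain.
Take all of Line 14 (22 kWh, value 18) ; 8 kWh left.
Fill the last 8 kWh with part of Line 3: 8/15 of it earns 4.8.

8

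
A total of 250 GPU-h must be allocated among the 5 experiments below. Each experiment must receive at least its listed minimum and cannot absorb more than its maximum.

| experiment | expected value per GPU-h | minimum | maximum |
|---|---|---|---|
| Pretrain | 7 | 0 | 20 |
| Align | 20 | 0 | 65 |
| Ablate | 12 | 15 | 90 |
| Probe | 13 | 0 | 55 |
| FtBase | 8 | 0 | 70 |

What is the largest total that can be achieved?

Meeting every minimum uses 0+0+15+0+0 = 15 GPU-h, leaving 235.
Rank by expected value per GPU-h: Align 20 > Probe 13 > Ablate 12 > FtBase 8 > Pretrain 7.
Align: +65 to 65 (cap) → 170 left.
Probe: +55 to 55 (cap) → 115 left.
Ablate takes 75 more to reach its cap of 90 → 40 left.
FtBase has room for 70 more but only 40 remain, so it gets 40.
Total = 20×65 + 12×90 + 13×55 + 8×40 = 3415.

3415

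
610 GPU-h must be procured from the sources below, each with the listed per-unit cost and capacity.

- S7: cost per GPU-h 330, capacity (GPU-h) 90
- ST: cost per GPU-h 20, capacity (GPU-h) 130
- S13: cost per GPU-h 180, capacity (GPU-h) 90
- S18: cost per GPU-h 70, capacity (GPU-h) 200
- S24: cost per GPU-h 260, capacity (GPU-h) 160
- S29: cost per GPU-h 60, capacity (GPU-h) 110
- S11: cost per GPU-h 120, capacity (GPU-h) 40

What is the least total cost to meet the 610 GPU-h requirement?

54600

Cheapest first:
ST (20): use full 130 → 480 GPU-h to go.
Take 110 from S29 at 60 → need 370 more.
S18 at 70: take all 200 GPU-h → 170 still needed.
S11 (120): use full 40 → 130 GPU-h to go.
S13 (180): use full 90 → 40 GPU-h to go.
S24 at 260: take 40 of its 160 → requirement met.
S7: unused.
Cost = 130×20 + 110×60 + 200×70 + 40×120 + 90×180 + 40×260 = 54600.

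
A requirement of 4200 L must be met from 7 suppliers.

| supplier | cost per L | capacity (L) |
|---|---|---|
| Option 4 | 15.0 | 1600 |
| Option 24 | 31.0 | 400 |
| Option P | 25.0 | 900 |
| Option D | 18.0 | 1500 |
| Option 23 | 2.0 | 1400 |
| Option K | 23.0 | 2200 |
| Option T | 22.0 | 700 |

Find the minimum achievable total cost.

Cheapest first:
Option 23 at 2.0: take all 1400 L → 2800 still needed.
Option 4 (15.0): use full 1600 → 1200 L to go.
Take 1200 from Option D at 18.0 to finish.
Option T, Option K, Option P, Option 24: unused.
Cost = 1400×2.0 + 1600×15.0 + 1200×18.0 = 48400.

48400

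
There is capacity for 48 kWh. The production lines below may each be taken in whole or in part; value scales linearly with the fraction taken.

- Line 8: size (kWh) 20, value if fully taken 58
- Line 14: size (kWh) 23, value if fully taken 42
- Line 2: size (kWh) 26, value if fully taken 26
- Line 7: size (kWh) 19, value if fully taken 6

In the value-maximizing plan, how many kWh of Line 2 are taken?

5

Rank by value-to-size ratio: Line 8 58/20≈2.9, Line 14 42/23≈1.83, Line 2 26/26≈1, Line 7 6/19≈0.316.
Take all of Line 8 (20 kWh, value 58) — 28 kWh left.
All 23 kWh of Line 14 fit (value 42) — 5 remain.
Only 5 kWh remain; take 5/26 of Line 2 for value 26×5/26 = 5.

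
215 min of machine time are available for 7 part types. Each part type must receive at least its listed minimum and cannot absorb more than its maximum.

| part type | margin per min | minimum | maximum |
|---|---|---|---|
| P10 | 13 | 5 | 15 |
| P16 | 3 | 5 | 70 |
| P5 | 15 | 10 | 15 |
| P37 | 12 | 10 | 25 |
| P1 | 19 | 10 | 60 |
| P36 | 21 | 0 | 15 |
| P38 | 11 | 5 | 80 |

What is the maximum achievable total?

3070

Meeting every minimum uses 5+5+10+10+10+0+5 = 45 min, leaving 170.
Order the part types by margin per min: P36 21 > P1 19 > P5 15 > P10 13 > P37 12 > P38 11 > P16 3.
P36 takes 15 more to reach its cap of 15 — 155 left.
P1: +50 to 60 (cap) — 105 left.
P5 takes 5 more to reach its cap of 15 — 100 left.
P10: +10 to 15 (cap) — 90 left.
Give P37 15 more to hit its cap of 25 — 75 left.
P38: +75 to 80 (cap) — 0 left.
Total = 13×15 + 3×5 + 15×15 + 12×25 + 19×60 + 21×15 + 11×80 = 3070.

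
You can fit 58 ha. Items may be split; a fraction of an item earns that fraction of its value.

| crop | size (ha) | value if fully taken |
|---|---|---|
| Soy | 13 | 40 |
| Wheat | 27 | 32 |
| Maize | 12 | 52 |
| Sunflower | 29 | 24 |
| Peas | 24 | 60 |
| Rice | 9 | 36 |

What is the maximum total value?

188

Best value per unit of size first: Maize 52/12≈4.33, Rice 36/9≈4, Soy 40/13≈3.08, Peas 60/24≈2.5, Wheat 32/27≈1.19, Sunflower 24/29≈0.828.
Take all of Maize (12 ha, value 52) — 46 ha left.
Take all of Rice (9 ha, value 36) — 37 ha left.
Soy: take in full, 13 ha for value 40 — 24 left.
Peas: take in full, 24 ha for value 60 — 0 left.
Total value = 188.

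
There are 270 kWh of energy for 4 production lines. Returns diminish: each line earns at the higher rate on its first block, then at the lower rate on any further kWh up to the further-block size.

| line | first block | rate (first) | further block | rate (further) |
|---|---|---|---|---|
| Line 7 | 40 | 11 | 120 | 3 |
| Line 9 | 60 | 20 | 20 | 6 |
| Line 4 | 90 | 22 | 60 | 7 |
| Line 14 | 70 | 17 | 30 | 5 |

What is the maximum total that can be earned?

Rank every tier by rate: Line 4/tier1 22 > Line 9/tier1 20 > Line 14/tier1 17 > Line 7/tier1 11 > Line 4/tier2 7 > Line 9/tier2 6 > Line 14/tier2 5 > Line 7/tier2 3.
Line 4 tier1 at 22: fill all 90 ; 180 left.
Line 9 tier1 at 20: fill all 60 ; 120 left.
Line 14 tier1 at 17: fill all 70 ; 50 left.
Line 7/tier1 (11): +40 ; 10 left.
10 remain; put them into Line 4 tier2 at 7.
Total = 22×90 + 20×60 + 17×70 + 11×40 + 7×10 = 4880.

4880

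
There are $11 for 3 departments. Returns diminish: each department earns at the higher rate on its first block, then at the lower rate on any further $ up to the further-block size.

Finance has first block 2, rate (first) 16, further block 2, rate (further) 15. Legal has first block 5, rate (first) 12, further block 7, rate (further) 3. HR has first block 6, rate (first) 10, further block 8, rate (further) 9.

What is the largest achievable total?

142

Order all 6 blocks by rate: Finance/tier1 16 > Finance/tier2 15 > Legal/tier1 12 > HR/tier1 10 > HR/tier2 9 > Legal/tier2 3.
Finance tier1 at 16: fill all 2 — 9 left.
Finance/tier2 (15): +2 — 7 left.
Legal/tier1 (12): +5 — 2 left.
HR tier1 at 10: only 2 left, fill 2.
Total = 16×2 + 15×2 + 12×5 + 10×2 = 142.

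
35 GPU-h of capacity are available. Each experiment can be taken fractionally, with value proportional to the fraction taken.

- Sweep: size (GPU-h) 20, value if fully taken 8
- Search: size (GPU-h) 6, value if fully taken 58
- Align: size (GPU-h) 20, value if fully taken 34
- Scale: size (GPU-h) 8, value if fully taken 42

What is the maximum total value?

134.4

Best value per unit of size first: Search 58/6≈9.67, Scale 42/8≈5.25, Align 34/20≈1.7, Sweep 8/20≈0.4.
Search: take in full, 6 GPU-h for value 58 ; 29 left.
Scale: take in full, 8 GPU-h for value 42 ; 21 left.
Take all of Align (20 GPU-h, value 34) ; 1 GPU-h left.
Only 1 GPU-h remain; take 1/20 of Sweep for value 8×1/20 = 0.4.
Total value = 134.4.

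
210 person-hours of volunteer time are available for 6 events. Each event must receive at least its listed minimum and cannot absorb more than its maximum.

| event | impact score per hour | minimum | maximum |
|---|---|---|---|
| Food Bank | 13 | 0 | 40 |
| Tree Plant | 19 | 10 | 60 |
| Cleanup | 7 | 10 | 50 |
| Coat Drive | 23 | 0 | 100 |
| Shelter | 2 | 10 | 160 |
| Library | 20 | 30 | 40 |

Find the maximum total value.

Meeting every minimum uses 0+10+10+0+10+30 = 60 person-hours, leaving 150.
Rank by impact score per hour: Coat Drive 23 > Library 20 > Tree Plant 19 > Food Bank 13 > Cleanup 7 > Shelter 2.
Coat Drive takes 100 more to reach its cap of 100 ; 50 left.
Library takes 10 more to reach its cap of 40 ; 40 left.
Tree Plant has room for 50 more but only 40 remain, so it gets 50.
Total = 19×50 + 7×10 + 23×100 + 2×10 + 20×40 = 4140.

4140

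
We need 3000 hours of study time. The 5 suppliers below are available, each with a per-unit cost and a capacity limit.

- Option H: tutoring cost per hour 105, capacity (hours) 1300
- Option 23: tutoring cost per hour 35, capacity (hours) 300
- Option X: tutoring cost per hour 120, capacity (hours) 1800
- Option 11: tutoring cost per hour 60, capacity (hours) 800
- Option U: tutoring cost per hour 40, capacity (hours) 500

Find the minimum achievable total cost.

227000

Cheapest first:
Take 300 from Option 23 at 35 → need 2700 more.
Option U at 40: take all 500 hours → 2200 still needed.
Option 11 at 60: take all 800 hours → 1400 still needed.
Option H at 105: take all 1300 hours → 100 still needed.
Option X at 120: take 100 of its 1800 → requirement met.
Cost = 300×35 + 500×40 + 800×60 + 1300×105 + 100×120 = 227000.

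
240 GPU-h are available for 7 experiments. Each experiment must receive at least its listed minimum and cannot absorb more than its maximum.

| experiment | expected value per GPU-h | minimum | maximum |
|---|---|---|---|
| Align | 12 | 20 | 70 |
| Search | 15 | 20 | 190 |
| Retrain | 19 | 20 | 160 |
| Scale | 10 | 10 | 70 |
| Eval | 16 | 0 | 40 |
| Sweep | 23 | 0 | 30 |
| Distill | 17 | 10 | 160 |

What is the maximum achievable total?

Meeting every minimum uses 20+20+20+10+0+0+10 = 80 GPU-h, leaving 160.
Highest expected value per GPU-h first: Sweep 23 > Retrain 19 > Distill 17 > Eval 16 > Search 15 > Align 12 > Scale 10.
Sweep: +30 to 30 (cap) → 130 left.
Retrain has room for 140 more but only 130 remain, so it gets 150.
Total = 12×20 + 15×20 + 19×150 + 10×10 + 23×30 + 17×10 = 4350.

4350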